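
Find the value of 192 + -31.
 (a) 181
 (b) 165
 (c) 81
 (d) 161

192 + -31 = 161
d) 161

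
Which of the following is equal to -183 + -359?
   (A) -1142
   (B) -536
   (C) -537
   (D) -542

-183 + -359 = -542
D) -542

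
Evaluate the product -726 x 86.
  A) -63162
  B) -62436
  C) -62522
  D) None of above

-726 * 86 = -62436
B) -62436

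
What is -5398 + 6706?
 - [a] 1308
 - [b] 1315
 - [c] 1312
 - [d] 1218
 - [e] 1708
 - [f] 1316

-5398 + 6706 = 1308
a) 1308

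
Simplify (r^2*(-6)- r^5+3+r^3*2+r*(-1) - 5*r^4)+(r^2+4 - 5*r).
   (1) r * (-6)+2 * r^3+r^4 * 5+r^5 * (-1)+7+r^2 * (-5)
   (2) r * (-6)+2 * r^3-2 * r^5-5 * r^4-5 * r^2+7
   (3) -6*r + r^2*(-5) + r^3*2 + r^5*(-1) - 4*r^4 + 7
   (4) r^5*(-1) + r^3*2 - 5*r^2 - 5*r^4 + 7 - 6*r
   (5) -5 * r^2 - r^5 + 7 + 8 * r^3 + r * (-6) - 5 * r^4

Adding the polynomials and combining like terms:
(r^2*(-6) - r^5 + 3 + r^3*2 + r*(-1) - 5*r^4) + (r^2 + 4 - 5*r)
= r^5*(-1) + r^3*2 - 5*r^2 - 5*r^4 + 7 - 6*r
4) r^5*(-1) + r^3*2 - 5*r^2 - 5*r^4 + 7 - 6*r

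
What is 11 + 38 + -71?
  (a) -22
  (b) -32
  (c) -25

First: 11 + 38 = 49
Then: 49 + -71 = -22
a) -22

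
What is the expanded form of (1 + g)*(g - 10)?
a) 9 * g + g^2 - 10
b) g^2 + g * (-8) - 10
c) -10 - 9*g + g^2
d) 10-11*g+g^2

Expanding (1 + g)*(g - 10):
= -10 - 9*g + g^2
c) -10 - 9*g + g^2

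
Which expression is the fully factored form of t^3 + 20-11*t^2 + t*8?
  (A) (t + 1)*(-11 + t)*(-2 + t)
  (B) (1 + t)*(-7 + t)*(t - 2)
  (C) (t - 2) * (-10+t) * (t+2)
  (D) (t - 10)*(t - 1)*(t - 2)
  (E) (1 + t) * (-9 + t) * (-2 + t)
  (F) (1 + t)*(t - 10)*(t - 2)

We need to factor t^3 + 20-11*t^2 + t*8.
The factored form is (1 + t)*(t - 10)*(t - 2).
F) (1 + t)*(t - 10)*(t - 2)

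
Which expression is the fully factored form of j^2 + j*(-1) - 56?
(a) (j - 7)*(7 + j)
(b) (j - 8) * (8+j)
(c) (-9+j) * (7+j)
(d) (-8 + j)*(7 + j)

We need to factor j^2 + j*(-1) - 56.
The factored form is (-8 + j)*(7 + j).
d) (-8 + j)*(7 + j)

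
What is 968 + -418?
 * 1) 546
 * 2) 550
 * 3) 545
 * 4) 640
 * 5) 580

968 + -418 = 550
2) 550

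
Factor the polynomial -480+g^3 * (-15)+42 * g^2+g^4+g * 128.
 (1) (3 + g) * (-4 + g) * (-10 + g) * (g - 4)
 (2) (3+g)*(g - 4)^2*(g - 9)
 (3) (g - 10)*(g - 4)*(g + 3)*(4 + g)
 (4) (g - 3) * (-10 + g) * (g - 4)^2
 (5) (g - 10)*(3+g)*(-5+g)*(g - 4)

We need to factor -480+g^3 * (-15)+42 * g^2+g^4+g * 128.
The factored form is (3 + g) * (-4 + g) * (-10 + g) * (g - 4).
1) (3 + g) * (-4 + g) * (-10 + g) * (g - 4)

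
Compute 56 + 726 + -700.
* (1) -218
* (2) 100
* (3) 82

First: 56 + 726 = 782
Then: 782 + -700 = 82
3) 82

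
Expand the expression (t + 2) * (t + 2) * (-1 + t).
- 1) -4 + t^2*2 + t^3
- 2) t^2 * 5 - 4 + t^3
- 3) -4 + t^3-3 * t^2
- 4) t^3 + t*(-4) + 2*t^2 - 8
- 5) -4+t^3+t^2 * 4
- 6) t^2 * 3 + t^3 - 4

Expanding (t + 2) * (t + 2) * (-1 + t):
= t^2 * 3 + t^3 - 4
6) t^2 * 3 + t^3 - 4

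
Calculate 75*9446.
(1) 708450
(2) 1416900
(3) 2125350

75 * 9446 = 708450
1) 708450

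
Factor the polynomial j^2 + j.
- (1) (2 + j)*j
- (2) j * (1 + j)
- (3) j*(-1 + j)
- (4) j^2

We need to factor j^2 + j.
The factored form is j * (1 + j).
2) j * (1 + j)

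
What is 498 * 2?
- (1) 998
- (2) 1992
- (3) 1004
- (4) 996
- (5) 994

498 * 2 = 996
4) 996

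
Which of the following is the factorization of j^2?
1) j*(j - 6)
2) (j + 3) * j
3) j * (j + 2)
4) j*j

We need to factor j^2.
The factored form is j*j.
4) j*j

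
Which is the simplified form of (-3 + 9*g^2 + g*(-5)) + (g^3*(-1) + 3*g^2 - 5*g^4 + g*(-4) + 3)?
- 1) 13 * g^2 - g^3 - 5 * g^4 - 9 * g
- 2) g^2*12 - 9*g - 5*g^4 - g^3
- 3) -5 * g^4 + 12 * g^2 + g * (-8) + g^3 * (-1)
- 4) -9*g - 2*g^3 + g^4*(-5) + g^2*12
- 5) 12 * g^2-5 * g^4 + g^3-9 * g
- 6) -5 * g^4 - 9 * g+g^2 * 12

Adding the polynomials and combining like terms:
(-3 + 9*g^2 + g*(-5)) + (g^3*(-1) + 3*g^2 - 5*g^4 + g*(-4) + 3)
= g^2*12 - 9*g - 5*g^4 - g^3
2) g^2*12 - 9*g - 5*g^4 - g^3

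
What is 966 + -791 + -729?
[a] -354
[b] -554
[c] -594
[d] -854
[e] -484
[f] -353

First: 966 + -791 = 175
Then: 175 + -729 = -554
b) -554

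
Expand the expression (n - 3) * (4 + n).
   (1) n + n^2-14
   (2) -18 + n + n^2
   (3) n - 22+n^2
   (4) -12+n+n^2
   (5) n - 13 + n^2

Expanding (n - 3) * (4 + n):
= -12+n+n^2
4) -12+n+n^2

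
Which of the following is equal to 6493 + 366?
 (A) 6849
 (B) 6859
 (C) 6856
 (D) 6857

6493 + 366 = 6859
B) 6859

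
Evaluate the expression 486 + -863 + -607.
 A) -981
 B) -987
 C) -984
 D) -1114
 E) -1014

First: 486 + -863 = -377
Then: -377 + -607 = -984
C) -984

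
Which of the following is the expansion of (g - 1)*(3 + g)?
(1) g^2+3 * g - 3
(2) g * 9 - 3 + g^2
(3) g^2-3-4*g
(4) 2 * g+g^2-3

Expanding (g - 1)*(3 + g):
= 2 * g+g^2-3
4) 2 * g+g^2-3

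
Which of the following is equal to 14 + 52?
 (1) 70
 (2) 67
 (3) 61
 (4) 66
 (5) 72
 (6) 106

14 + 52 = 66
4) 66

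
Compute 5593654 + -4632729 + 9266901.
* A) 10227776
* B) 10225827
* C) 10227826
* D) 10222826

First: 5593654 + -4632729 = 960925
Then: 960925 + 9266901 = 10227826
C) 10227826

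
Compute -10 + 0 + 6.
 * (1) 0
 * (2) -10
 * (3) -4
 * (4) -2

First: -10 + 0 = -10
Then: -10 + 6 = -4
3) -4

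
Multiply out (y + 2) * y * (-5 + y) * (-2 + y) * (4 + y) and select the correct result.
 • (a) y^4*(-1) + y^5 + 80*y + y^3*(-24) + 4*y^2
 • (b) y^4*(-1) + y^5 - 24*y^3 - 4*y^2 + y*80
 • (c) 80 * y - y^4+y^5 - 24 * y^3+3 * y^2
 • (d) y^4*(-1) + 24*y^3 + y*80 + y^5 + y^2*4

Expanding (y + 2) * y * (-5 + y) * (-2 + y) * (4 + y):
= y^4*(-1) + y^5 + 80*y + y^3*(-24) + 4*y^2
a) y^4*(-1) + y^5 + 80*y + y^3*(-24) + 4*y^2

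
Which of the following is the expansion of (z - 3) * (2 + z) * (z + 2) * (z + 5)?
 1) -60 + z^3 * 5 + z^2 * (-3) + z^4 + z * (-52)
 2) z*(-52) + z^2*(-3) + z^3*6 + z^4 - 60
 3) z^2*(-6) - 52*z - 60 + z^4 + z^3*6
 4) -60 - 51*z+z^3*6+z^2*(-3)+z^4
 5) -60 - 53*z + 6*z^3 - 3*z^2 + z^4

Expanding (z - 3) * (2 + z) * (z + 2) * (z + 5):
= z*(-52) + z^2*(-3) + z^3*6 + z^4 - 60
2) z*(-52) + z^2*(-3) + z^3*6 + z^4 - 60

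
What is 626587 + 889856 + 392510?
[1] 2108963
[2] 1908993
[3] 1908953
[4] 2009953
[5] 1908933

First: 626587 + 889856 = 1516443
Then: 1516443 + 392510 = 1908953
3) 1908953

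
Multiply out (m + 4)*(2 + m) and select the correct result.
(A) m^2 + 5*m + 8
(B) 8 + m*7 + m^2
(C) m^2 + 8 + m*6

Expanding (m + 4)*(2 + m):
= m^2 + 8 + m*6
C) m^2 + 8 + m*6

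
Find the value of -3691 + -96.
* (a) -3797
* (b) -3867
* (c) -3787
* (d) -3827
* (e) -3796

-3691 + -96 = -3787
c) -3787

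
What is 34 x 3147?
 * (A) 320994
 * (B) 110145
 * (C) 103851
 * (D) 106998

34 * 3147 = 106998
D) 106998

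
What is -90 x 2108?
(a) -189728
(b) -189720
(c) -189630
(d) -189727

-90 * 2108 = -189720
b) -189720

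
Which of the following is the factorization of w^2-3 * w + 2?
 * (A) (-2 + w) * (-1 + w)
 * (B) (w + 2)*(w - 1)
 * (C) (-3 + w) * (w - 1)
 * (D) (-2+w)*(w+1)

We need to factor w^2-3 * w + 2.
The factored form is (-2 + w) * (-1 + w).
A) (-2 + w) * (-1 + w)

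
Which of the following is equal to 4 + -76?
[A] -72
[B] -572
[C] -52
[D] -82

4 + -76 = -72
A) -72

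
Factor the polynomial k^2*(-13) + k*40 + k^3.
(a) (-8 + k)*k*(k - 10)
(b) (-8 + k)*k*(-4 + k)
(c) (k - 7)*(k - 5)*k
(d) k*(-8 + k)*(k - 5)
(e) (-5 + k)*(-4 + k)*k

We need to factor k^2*(-13) + k*40 + k^3.
The factored form is k*(-8 + k)*(k - 5).
d) k*(-8 + k)*(k - 5)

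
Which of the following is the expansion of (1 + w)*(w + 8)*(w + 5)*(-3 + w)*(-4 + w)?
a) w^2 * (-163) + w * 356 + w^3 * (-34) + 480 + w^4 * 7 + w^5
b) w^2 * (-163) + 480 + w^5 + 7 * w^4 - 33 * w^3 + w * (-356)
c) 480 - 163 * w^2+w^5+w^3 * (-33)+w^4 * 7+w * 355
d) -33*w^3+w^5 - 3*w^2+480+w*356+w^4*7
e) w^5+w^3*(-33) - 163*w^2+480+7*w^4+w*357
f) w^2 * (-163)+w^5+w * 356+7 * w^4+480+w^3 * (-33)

Expanding (1 + w)*(w + 8)*(w + 5)*(-3 + w)*(-4 + w):
= w^2 * (-163)+w^5+w * 356+7 * w^4+480+w^3 * (-33)
f) w^2 * (-163)+w^5+w * 356+7 * w^4+480+w^3 * (-33)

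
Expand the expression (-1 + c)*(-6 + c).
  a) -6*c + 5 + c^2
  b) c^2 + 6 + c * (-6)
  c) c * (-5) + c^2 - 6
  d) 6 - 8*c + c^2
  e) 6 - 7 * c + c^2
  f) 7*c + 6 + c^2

Expanding (-1 + c)*(-6 + c):
= 6 - 7 * c + c^2
e) 6 - 7 * c + c^2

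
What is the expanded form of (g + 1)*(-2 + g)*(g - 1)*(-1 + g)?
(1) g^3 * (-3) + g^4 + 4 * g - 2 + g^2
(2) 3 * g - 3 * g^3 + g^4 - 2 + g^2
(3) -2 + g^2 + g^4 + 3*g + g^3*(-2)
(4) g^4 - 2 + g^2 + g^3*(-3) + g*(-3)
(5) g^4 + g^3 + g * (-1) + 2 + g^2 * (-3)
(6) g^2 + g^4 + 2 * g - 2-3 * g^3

Expanding (g + 1)*(-2 + g)*(g - 1)*(-1 + g):
= 3 * g - 3 * g^3 + g^4 - 2 + g^2
2) 3 * g - 3 * g^3 + g^4 - 2 + g^2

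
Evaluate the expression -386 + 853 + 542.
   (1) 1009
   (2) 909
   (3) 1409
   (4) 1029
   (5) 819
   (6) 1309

First: -386 + 853 = 467
Then: 467 + 542 = 1009
1) 1009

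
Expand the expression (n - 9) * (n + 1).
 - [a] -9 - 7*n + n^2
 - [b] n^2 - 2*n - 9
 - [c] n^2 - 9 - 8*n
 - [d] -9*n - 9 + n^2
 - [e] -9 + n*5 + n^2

Expanding (n - 9) * (n + 1):
= n^2 - 9 - 8*n
c) n^2 - 9 - 8*n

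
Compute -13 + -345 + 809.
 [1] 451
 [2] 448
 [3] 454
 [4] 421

First: -13 + -345 = -358
Then: -358 + 809 = 451
1) 451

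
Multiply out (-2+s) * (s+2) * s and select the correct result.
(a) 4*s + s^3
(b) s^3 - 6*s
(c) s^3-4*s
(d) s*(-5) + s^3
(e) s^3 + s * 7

Expanding (-2+s) * (s+2) * s:
= s^3-4*s
c) s^3-4*s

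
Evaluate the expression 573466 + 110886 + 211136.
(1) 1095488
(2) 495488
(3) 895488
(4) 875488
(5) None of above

First: 573466 + 110886 = 684352
Then: 684352 + 211136 = 895488
3) 895488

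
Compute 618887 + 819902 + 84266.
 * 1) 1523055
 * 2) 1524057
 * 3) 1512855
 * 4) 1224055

First: 618887 + 819902 = 1438789
Then: 1438789 + 84266 = 1523055
1) 1523055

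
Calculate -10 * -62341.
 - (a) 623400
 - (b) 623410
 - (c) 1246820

-10 * -62341 = 623410
b) 623410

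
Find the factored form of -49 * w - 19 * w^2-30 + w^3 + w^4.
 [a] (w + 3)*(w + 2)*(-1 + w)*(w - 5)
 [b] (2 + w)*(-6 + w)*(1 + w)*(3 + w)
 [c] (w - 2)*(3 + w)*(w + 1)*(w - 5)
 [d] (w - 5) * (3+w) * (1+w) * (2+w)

We need to factor -49 * w - 19 * w^2-30 + w^3 + w^4.
The factored form is (w - 5) * (3+w) * (1+w) * (2+w).
d) (w - 5) * (3+w) * (1+w) * (2+w)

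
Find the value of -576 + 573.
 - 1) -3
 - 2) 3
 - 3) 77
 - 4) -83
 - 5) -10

-576 + 573 = -3
1) -3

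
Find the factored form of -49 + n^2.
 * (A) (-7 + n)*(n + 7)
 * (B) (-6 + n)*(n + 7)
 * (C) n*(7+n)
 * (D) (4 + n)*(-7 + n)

We need to factor -49 + n^2.
The factored form is (-7 + n)*(n + 7).
A) (-7 + n)*(n + 7)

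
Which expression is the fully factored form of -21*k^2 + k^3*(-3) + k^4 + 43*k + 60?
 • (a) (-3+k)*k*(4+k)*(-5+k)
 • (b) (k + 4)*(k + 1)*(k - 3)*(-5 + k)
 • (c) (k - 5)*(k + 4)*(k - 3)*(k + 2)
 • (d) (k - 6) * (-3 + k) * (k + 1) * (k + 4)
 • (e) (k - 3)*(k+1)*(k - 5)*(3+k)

We need to factor -21*k^2 + k^3*(-3) + k^4 + 43*k + 60.
The factored form is (k + 4)*(k + 1)*(k - 3)*(-5 + k).
b) (k + 4)*(k + 1)*(k - 3)*(-5 + k)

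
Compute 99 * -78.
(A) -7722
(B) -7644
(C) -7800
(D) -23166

99 * -78 = -7722
A) -7722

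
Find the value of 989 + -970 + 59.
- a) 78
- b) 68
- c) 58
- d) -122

First: 989 + -970 = 19
Then: 19 + 59 = 78
a) 78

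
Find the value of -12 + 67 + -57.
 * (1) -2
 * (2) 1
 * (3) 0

First: -12 + 67 = 55
Then: 55 + -57 = -2
1) -2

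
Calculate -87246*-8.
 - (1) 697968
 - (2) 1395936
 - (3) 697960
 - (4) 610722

-87246 * -8 = 697968
1) 697968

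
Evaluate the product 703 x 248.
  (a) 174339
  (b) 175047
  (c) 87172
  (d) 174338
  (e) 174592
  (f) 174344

703 * 248 = 174344
f) 174344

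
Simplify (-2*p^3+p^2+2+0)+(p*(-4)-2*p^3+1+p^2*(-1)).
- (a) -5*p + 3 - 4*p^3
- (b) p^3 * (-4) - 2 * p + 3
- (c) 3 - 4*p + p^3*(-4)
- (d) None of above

Adding the polynomials and combining like terms:
(-2*p^3 + p^2 + 2 + 0) + (p*(-4) - 2*p^3 + 1 + p^2*(-1))
= 3 - 4*p + p^3*(-4)
c) 3 - 4*p + p^3*(-4)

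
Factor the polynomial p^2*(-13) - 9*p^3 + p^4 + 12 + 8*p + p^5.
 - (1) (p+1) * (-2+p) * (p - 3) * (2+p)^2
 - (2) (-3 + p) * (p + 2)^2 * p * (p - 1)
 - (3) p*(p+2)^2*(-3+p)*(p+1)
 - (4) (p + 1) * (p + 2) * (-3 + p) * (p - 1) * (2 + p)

We need to factor p^2*(-13) - 9*p^3 + p^4 + 12 + 8*p + p^5.
The factored form is (p + 1) * (p + 2) * (-3 + p) * (p - 1) * (2 + p).
4) (p + 1) * (p + 2) * (-3 + p) * (p - 1) * (2 + p)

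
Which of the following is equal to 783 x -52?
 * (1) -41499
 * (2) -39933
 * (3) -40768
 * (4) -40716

783 * -52 = -40716
4) -40716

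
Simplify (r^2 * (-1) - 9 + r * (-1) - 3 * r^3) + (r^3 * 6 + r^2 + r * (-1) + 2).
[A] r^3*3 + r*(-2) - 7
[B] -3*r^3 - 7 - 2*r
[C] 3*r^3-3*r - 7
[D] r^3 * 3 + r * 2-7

Adding the polynomials and combining like terms:
(r^2*(-1) - 9 + r*(-1) - 3*r^3) + (r^3*6 + r^2 + r*(-1) + 2)
= r^3*3 + r*(-2) - 7
A) r^3*3 + r*(-2) - 7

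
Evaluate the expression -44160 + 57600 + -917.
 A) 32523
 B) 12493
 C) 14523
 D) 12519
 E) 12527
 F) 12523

First: -44160 + 57600 = 13440
Then: 13440 + -917 = 12523
F) 12523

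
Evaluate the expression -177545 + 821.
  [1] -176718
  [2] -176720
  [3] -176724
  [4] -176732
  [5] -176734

-177545 + 821 = -176724
3) -176724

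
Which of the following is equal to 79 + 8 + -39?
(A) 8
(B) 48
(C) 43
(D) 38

First: 79 + 8 = 87
Then: 87 + -39 = 48
B) 48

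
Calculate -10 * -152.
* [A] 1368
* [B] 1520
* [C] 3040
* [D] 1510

-10 * -152 = 1520
B) 1520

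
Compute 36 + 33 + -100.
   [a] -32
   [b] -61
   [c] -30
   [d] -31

First: 36 + 33 = 69
Then: 69 + -100 = -31
d) -31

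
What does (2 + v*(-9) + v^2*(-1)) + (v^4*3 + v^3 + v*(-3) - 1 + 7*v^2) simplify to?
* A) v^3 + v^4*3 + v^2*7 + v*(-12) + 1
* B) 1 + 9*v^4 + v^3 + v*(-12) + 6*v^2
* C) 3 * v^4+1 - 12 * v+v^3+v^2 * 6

Adding the polynomials and combining like terms:
(2 + v*(-9) + v^2*(-1)) + (v^4*3 + v^3 + v*(-3) - 1 + 7*v^2)
= 3 * v^4+1 - 12 * v+v^3+v^2 * 6
C) 3 * v^4+1 - 12 * v+v^3+v^2 * 6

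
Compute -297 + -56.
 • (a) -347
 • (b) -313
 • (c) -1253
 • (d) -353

-297 + -56 = -353
d) -353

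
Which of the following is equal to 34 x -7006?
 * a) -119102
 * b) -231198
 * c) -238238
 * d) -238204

34 * -7006 = -238204
d) -238204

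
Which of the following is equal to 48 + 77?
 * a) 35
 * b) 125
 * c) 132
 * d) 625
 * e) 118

48 + 77 = 125
b) 125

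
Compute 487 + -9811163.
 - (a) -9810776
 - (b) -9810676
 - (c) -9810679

487 + -9811163 = -9810676
b) -9810676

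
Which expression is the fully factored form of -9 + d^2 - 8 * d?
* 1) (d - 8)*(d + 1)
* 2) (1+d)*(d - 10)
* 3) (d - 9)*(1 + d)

We need to factor -9 + d^2 - 8 * d.
The factored form is (d - 9)*(1 + d).
3) (d - 9)*(1 + d)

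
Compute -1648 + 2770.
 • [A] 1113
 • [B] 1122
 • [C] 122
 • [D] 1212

-1648 + 2770 = 1122
B) 1122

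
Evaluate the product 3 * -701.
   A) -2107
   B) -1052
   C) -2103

3 * -701 = -2103
C) -2103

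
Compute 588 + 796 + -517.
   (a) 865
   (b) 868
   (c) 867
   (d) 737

First: 588 + 796 = 1384
Then: 1384 + -517 = 867
c) 867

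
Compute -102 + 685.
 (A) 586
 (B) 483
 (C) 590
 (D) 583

-102 + 685 = 583
D) 583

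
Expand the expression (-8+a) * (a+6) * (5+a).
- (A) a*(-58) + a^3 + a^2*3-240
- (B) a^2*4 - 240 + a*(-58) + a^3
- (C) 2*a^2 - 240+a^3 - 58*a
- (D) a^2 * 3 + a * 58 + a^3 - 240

Expanding (-8+a) * (a+6) * (5+a):
= a*(-58) + a^3 + a^2*3-240
A) a*(-58) + a^3 + a^2*3-240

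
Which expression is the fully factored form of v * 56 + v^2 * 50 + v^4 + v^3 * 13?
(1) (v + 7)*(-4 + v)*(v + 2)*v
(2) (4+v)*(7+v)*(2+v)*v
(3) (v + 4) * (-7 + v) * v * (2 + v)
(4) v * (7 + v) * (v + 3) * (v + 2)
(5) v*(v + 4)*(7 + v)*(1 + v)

We need to factor v * 56 + v^2 * 50 + v^4 + v^3 * 13.
The factored form is (4+v)*(7+v)*(2+v)*v.
2) (4+v)*(7+v)*(2+v)*v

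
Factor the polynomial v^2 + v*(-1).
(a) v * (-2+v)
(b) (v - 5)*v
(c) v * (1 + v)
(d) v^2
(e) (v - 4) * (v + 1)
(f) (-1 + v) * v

We need to factor v^2 + v*(-1).
The factored form is (-1 + v) * v.
f) (-1 + v) * v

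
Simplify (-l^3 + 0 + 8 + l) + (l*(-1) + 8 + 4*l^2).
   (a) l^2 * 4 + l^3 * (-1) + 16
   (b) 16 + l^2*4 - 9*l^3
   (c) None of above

Adding the polynomials and combining like terms:
(-l^3 + 0 + 8 + l) + (l*(-1) + 8 + 4*l^2)
= l^2 * 4 + l^3 * (-1) + 16
a) l^2 * 4 + l^3 * (-1) + 16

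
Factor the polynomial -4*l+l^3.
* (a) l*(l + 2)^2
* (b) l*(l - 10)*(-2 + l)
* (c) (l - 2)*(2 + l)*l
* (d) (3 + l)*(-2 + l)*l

We need to factor -4*l+l^3.
The factored form is (l - 2)*(2 + l)*l.
c) (l - 2)*(2 + l)*l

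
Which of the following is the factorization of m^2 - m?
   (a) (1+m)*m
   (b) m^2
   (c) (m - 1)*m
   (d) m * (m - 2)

We need to factor m^2 - m.
The factored form is (m - 1)*m.
c) (m - 1)*m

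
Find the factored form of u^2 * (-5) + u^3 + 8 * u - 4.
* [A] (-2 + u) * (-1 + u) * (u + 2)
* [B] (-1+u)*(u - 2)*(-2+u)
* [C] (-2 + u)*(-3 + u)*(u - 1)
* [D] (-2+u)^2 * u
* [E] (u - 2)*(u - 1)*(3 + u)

We need to factor u^2 * (-5) + u^3 + 8 * u - 4.
The factored form is (-1+u)*(u - 2)*(-2+u).
B) (-1+u)*(u - 2)*(-2+u)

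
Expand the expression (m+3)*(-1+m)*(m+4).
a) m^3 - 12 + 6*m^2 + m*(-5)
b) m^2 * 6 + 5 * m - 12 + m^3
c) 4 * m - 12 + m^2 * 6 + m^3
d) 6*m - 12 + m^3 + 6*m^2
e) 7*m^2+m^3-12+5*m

Expanding (m+3)*(-1+m)*(m+4):
= m^2 * 6 + 5 * m - 12 + m^3
b) m^2 * 6 + 5 * m - 12 + m^3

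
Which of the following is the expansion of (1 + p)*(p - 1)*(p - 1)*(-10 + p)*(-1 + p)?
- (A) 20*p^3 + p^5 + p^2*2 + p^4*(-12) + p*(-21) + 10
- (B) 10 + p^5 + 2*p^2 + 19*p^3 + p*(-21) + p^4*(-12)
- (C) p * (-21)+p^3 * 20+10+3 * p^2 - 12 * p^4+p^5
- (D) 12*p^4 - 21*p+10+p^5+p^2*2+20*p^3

Expanding (1 + p)*(p - 1)*(p - 1)*(-10 + p)*(-1 + p):
= 20*p^3 + p^5 + p^2*2 + p^4*(-12) + p*(-21) + 10
A) 20*p^3 + p^5 + p^2*2 + p^4*(-12) + p*(-21) + 10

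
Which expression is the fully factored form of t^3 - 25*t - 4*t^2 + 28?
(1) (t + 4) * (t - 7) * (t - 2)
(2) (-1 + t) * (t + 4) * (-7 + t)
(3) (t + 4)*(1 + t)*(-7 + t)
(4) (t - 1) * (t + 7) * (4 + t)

We need to factor t^3 - 25*t - 4*t^2 + 28.
The factored form is (-1 + t) * (t + 4) * (-7 + t).
2) (-1 + t) * (t + 4) * (-7 + t)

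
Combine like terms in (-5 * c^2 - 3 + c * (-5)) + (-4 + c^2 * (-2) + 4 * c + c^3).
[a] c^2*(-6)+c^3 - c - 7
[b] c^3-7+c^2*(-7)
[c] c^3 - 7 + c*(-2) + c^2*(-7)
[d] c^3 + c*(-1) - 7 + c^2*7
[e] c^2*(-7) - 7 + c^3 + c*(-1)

Adding the polynomials and combining like terms:
(-5*c^2 - 3 + c*(-5)) + (-4 + c^2*(-2) + 4*c + c^3)
= c^2*(-7) - 7 + c^3 + c*(-1)
e) c^2*(-7) - 7 + c^3 + c*(-1)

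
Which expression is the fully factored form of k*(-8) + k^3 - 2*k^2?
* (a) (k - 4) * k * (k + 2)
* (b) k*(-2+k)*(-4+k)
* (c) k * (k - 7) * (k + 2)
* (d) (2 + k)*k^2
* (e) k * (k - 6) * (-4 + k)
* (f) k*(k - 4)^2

We need to factor k*(-8) + k^3 - 2*k^2.
The factored form is (k - 4) * k * (k + 2).
a) (k - 4) * k * (k + 2)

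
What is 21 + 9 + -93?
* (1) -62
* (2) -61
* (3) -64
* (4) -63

First: 21 + 9 = 30
Then: 30 + -93 = -63
4) -63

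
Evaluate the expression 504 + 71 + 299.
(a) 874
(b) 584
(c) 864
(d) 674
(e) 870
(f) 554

First: 504 + 71 = 575
Then: 575 + 299 = 874
a) 874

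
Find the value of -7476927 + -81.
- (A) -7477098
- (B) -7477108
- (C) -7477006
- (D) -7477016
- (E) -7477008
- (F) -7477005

-7476927 + -81 = -7477008
E) -7477008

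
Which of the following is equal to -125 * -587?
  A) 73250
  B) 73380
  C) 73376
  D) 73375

-125 * -587 = 73375
D) 73375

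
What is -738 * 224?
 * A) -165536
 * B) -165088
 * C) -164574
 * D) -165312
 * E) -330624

-738 * 224 = -165312
D) -165312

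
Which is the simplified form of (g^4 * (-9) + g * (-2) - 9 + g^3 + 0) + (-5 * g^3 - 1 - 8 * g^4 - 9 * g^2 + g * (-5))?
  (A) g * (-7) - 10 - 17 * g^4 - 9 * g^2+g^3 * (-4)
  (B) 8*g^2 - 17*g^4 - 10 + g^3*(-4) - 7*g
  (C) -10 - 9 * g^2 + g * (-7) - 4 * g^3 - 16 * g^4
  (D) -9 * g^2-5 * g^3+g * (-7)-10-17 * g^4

Adding the polynomials and combining like terms:
(g^4*(-9) + g*(-2) - 9 + g^3 + 0) + (-5*g^3 - 1 - 8*g^4 - 9*g^2 + g*(-5))
= g * (-7) - 10 - 17 * g^4 - 9 * g^2+g^3 * (-4)
A) g * (-7) - 10 - 17 * g^4 - 9 * g^2+g^3 * (-4)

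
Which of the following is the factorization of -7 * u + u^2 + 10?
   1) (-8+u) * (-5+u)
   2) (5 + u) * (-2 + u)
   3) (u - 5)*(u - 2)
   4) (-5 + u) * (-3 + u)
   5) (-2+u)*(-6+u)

We need to factor -7 * u + u^2 + 10.
The factored form is (u - 5)*(u - 2).
3) (u - 5)*(u - 2)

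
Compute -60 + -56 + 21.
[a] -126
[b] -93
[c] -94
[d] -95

First: -60 + -56 = -116
Then: -116 + 21 = -95
d) -95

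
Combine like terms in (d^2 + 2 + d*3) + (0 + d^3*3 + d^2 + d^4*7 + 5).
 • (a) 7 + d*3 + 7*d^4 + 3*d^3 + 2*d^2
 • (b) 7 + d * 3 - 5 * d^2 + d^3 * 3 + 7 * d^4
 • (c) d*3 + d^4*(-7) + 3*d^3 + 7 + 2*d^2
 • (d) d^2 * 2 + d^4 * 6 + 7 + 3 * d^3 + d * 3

Adding the polynomials and combining like terms:
(d^2 + 2 + d*3) + (0 + d^3*3 + d^2 + d^4*7 + 5)
= 7 + d*3 + 7*d^4 + 3*d^3 + 2*d^2
a) 7 + d*3 + 7*d^4 + 3*d^3 + 2*d^2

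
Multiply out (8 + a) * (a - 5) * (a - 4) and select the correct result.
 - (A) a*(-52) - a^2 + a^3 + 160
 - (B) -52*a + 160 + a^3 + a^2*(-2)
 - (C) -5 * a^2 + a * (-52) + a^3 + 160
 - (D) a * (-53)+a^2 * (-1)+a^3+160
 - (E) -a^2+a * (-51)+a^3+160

Expanding (8 + a) * (a - 5) * (a - 4):
= a*(-52) - a^2 + a^3 + 160
A) a*(-52) - a^2 + a^3 + 160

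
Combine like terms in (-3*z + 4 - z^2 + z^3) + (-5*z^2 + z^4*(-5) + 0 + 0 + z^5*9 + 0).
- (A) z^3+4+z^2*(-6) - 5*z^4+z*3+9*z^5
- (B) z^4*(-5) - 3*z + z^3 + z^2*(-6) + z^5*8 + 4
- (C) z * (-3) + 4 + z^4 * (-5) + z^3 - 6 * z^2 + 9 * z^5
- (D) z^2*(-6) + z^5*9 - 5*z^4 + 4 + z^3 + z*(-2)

Adding the polynomials and combining like terms:
(-3*z + 4 - z^2 + z^3) + (-5*z^2 + z^4*(-5) + 0 + 0 + z^5*9 + 0)
= z * (-3) + 4 + z^4 * (-5) + z^3 - 6 * z^2 + 9 * z^5
C) z * (-3) + 4 + z^4 * (-5) + z^3 - 6 * z^2 + 9 * z^5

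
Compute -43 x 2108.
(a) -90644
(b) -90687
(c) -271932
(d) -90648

-43 * 2108 = -90644
a) -90644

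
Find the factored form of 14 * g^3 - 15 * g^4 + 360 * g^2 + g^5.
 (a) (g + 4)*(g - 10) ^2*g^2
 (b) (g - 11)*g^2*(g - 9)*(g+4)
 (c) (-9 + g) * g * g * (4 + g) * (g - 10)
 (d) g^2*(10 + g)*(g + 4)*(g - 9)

We need to factor 14 * g^3 - 15 * g^4 + 360 * g^2 + g^5.
The factored form is (-9 + g) * g * g * (4 + g) * (g - 10).
c) (-9 + g) * g * g * (4 + g) * (g - 10)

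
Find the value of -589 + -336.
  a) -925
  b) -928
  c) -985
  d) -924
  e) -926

-589 + -336 = -925
a) -925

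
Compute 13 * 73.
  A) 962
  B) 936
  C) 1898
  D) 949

13 * 73 = 949
D) 949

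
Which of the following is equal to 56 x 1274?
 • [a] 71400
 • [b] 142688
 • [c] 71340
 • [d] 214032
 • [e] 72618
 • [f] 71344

56 * 1274 = 71344
f) 71344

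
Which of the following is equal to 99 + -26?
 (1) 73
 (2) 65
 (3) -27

99 + -26 = 73
1) 73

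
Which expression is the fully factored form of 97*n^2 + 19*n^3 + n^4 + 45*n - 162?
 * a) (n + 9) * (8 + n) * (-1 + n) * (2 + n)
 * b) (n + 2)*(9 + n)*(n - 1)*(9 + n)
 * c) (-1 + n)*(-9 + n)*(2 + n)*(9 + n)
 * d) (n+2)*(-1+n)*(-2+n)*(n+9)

We need to factor 97*n^2 + 19*n^3 + n^4 + 45*n - 162.
The factored form is (n + 2)*(9 + n)*(n - 1)*(9 + n).
b) (n + 2)*(9 + n)*(n - 1)*(9 + n)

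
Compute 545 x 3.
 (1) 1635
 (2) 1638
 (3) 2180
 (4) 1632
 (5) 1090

545 * 3 = 1635
1) 1635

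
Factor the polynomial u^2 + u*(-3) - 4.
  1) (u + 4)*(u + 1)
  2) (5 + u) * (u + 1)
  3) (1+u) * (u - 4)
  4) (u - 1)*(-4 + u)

We need to factor u^2 + u*(-3) - 4.
The factored form is (1+u) * (u - 4).
3) (1+u) * (u - 4)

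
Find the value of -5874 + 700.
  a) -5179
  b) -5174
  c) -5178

-5874 + 700 = -5174
b) -5174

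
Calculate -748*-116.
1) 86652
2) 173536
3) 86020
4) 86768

-748 * -116 = 86768
4) 86768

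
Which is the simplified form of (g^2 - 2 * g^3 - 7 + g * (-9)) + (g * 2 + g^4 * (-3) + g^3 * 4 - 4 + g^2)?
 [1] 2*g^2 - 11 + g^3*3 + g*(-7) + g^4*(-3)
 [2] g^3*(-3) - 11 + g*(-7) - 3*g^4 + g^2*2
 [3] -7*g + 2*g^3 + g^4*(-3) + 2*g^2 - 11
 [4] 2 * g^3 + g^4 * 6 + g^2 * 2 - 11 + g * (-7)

Adding the polynomials and combining like terms:
(g^2 - 2*g^3 - 7 + g*(-9)) + (g*2 + g^4*(-3) + g^3*4 - 4 + g^2)
= -7*g + 2*g^3 + g^4*(-3) + 2*g^2 - 11
3) -7*g + 2*g^3 + g^4*(-3) + 2*g^2 - 11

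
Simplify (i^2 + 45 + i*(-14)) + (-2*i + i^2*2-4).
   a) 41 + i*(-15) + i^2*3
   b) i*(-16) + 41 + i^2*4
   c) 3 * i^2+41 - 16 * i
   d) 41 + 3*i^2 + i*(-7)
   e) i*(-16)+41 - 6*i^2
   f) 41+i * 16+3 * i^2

Adding the polynomials and combining like terms:
(i^2 + 45 + i*(-14)) + (-2*i + i^2*2 - 4)
= 3 * i^2+41 - 16 * i
c) 3 * i^2+41 - 16 * i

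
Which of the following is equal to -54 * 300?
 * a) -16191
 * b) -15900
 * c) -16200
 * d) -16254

-54 * 300 = -16200
c) -16200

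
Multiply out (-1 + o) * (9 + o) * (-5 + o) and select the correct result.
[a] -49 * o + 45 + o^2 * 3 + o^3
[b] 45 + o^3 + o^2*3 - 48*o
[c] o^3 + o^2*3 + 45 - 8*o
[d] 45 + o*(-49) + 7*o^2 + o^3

Expanding (-1 + o) * (9 + o) * (-5 + o):
= -49 * o + 45 + o^2 * 3 + o^3
a) -49 * o + 45 + o^2 * 3 + o^3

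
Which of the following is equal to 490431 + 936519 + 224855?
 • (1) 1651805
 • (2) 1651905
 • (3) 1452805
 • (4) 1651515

First: 490431 + 936519 = 1426950
Then: 1426950 + 224855 = 1651805
1) 1651805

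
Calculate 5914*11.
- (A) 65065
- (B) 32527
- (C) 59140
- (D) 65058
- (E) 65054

5914 * 11 = 65054
E) 65054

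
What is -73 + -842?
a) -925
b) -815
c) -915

-73 + -842 = -915
c) -915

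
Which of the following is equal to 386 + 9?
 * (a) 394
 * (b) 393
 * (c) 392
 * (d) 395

386 + 9 = 395
d) 395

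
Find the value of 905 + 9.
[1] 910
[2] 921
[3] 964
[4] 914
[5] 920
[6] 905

905 + 9 = 914
4) 914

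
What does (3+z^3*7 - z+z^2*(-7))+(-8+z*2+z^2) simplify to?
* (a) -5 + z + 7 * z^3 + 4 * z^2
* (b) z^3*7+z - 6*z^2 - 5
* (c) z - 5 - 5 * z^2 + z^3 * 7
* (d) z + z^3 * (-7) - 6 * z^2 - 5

Adding the polynomials and combining like terms:
(3 + z^3*7 - z + z^2*(-7)) + (-8 + z*2 + z^2)
= z^3*7+z - 6*z^2 - 5
b) z^3*7+z - 6*z^2 - 5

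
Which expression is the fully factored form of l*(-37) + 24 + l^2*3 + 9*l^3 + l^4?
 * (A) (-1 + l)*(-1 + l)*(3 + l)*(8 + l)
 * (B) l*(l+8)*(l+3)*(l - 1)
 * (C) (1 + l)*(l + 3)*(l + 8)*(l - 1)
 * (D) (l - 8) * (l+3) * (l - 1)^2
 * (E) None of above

We need to factor l*(-37) + 24 + l^2*3 + 9*l^3 + l^4.
The factored form is (-1 + l)*(-1 + l)*(3 + l)*(8 + l).
A) (-1 + l)*(-1 + l)*(3 + l)*(8 + l)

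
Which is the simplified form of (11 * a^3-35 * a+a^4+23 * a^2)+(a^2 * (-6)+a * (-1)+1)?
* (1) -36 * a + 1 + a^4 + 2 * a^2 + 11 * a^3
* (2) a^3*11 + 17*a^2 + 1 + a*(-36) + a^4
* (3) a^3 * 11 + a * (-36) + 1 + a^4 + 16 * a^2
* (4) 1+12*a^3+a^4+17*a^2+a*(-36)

Adding the polynomials and combining like terms:
(11*a^3 - 35*a + a^4 + 23*a^2) + (a^2*(-6) + a*(-1) + 1)
= a^3*11 + 17*a^2 + 1 + a*(-36) + a^4
2) a^3*11 + 17*a^2 + 1 + a*(-36) + a^4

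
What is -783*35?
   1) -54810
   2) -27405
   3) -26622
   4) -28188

-783 * 35 = -27405
2) -27405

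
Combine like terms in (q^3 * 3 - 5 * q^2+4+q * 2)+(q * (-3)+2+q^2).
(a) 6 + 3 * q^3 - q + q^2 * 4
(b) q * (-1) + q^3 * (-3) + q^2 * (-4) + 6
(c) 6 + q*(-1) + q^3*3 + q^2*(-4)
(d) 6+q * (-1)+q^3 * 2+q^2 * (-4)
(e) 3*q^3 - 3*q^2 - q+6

Adding the polynomials and combining like terms:
(q^3*3 - 5*q^2 + 4 + q*2) + (q*(-3) + 2 + q^2)
= 6 + q*(-1) + q^3*3 + q^2*(-4)
c) 6 + q*(-1) + q^3*3 + q^2*(-4)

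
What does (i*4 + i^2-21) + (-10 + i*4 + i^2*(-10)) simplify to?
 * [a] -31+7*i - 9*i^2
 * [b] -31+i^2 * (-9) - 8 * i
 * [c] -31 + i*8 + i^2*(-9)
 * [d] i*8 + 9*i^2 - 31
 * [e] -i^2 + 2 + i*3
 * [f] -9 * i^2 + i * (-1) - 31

Adding the polynomials and combining like terms:
(i*4 + i^2 - 21) + (-10 + i*4 + i^2*(-10))
= -31 + i*8 + i^2*(-9)
c) -31 + i*8 + i^2*(-9)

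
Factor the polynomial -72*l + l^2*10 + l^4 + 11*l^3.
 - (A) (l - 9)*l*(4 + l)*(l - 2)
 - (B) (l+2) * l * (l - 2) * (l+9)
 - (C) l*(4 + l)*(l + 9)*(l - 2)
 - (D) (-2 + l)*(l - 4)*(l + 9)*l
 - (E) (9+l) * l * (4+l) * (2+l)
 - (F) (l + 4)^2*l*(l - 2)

We need to factor -72*l + l^2*10 + l^4 + 11*l^3.
The factored form is l*(4 + l)*(l + 9)*(l - 2).
C) l*(4 + l)*(l + 9)*(l - 2)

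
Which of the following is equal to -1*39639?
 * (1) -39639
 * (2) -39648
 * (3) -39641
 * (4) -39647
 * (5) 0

-1 * 39639 = -39639
1) -39639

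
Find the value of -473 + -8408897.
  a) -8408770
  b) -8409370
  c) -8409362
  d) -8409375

-473 + -8408897 = -8409370
b) -8409370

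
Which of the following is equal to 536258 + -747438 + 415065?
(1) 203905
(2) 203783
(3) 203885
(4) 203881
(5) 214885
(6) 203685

First: 536258 + -747438 = -211180
Then: -211180 + 415065 = 203885
3) 203885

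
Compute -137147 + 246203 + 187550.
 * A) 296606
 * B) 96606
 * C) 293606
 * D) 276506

First: -137147 + 246203 = 109056
Then: 109056 + 187550 = 296606
A) 296606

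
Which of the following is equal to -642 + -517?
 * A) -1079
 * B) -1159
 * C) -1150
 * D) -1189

-642 + -517 = -1159
B) -1159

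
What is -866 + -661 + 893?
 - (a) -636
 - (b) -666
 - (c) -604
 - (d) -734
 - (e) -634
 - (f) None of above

First: -866 + -661 = -1527
Then: -1527 + 893 = -634
e) -634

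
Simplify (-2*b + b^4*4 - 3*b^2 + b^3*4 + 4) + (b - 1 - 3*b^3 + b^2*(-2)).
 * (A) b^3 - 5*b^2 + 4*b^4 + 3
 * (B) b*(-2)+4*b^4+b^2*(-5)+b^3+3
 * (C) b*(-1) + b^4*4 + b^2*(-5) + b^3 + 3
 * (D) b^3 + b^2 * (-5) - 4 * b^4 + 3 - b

Adding the polynomials and combining like terms:
(-2*b + b^4*4 - 3*b^2 + b^3*4 + 4) + (b - 1 - 3*b^3 + b^2*(-2))
= b*(-1) + b^4*4 + b^2*(-5) + b^3 + 3
C) b*(-1) + b^4*4 + b^2*(-5) + b^3 + 3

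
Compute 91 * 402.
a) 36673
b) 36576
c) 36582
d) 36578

91 * 402 = 36582
c) 36582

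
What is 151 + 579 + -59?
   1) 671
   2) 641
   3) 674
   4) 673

First: 151 + 579 = 730
Then: 730 + -59 = 671
1) 671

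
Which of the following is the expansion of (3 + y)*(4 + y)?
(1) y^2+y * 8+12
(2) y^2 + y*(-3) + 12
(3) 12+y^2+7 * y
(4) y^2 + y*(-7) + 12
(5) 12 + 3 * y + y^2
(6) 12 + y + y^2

Expanding (3 + y)*(4 + y):
= 12+y^2+7 * y
3) 12+y^2+7 * y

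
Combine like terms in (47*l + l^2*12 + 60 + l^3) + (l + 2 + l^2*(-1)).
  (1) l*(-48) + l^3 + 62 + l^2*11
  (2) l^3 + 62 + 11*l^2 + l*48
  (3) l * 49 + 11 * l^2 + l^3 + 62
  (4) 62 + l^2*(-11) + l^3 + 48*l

Adding the polynomials and combining like terms:
(47*l + l^2*12 + 60 + l^3) + (l + 2 + l^2*(-1))
= l^3 + 62 + 11*l^2 + l*48
2) l^3 + 62 + 11*l^2 + l*48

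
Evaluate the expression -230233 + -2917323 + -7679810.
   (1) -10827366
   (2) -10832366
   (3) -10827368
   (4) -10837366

First: -230233 + -2917323 = -3147556
Then: -3147556 + -7679810 = -10827366
1) -10827366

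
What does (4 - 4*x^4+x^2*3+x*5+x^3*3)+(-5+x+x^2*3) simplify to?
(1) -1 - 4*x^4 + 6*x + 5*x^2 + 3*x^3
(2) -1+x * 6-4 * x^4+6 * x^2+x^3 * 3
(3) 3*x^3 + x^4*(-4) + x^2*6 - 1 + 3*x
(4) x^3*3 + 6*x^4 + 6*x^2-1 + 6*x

Adding the polynomials and combining like terms:
(4 - 4*x^4 + x^2*3 + x*5 + x^3*3) + (-5 + x + x^2*3)
= -1+x * 6-4 * x^4+6 * x^2+x^3 * 3
2) -1+x * 6-4 * x^4+6 * x^2+x^3 * 3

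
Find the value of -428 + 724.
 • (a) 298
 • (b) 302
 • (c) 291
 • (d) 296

-428 + 724 = 296
d) 296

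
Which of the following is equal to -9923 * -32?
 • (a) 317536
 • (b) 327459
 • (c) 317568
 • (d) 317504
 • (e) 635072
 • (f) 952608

-9923 * -32 = 317536
a) 317536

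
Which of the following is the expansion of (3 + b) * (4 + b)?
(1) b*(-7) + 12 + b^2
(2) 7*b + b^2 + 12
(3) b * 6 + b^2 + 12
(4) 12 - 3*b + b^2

Expanding (3 + b) * (4 + b):
= 7*b + b^2 + 12
2) 7*b + b^2 + 12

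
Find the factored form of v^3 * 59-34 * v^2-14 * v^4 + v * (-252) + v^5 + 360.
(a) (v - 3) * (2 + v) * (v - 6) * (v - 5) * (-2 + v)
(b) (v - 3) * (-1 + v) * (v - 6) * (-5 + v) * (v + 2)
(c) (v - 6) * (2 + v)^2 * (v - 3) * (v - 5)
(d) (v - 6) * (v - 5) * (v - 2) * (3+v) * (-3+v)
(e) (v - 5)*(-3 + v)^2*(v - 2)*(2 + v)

We need to factor v^3 * 59-34 * v^2-14 * v^4 + v * (-252) + v^5 + 360.
The factored form is (v - 3) * (2 + v) * (v - 6) * (v - 5) * (-2 + v).
a) (v - 3) * (2 + v) * (v - 6) * (v - 5) * (-2 + v)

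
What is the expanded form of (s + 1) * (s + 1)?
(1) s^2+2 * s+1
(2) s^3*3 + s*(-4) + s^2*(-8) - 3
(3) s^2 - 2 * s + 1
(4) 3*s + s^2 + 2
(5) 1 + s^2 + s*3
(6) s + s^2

Expanding (s + 1) * (s + 1):
= s^2+2 * s+1
1) s^2+2 * s+1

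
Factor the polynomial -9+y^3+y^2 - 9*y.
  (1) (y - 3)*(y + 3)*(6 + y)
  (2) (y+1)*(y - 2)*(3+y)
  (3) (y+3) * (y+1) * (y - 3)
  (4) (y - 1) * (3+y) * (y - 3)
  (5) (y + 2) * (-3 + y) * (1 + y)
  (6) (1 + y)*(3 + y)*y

We need to factor -9+y^3+y^2 - 9*y.
The factored form is (y+3) * (y+1) * (y - 3).
3) (y+3) * (y+1) * (y - 3)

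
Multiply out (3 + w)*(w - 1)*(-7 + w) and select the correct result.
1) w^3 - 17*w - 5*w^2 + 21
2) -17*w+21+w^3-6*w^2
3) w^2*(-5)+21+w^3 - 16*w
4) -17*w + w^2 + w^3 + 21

Expanding (3 + w)*(w - 1)*(-7 + w):
= w^3 - 17*w - 5*w^2 + 21
1) w^3 - 17*w - 5*w^2 + 21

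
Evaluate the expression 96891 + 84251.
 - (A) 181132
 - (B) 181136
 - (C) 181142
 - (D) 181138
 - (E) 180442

96891 + 84251 = 181142
C) 181142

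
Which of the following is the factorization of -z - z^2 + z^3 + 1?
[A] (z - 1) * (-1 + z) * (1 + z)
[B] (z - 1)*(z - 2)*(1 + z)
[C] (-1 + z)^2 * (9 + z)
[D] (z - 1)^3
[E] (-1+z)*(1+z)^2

We need to factor -z - z^2 + z^3 + 1.
The factored form is (z - 1) * (-1 + z) * (1 + z).
A) (z - 1) * (-1 + z) * (1 + z)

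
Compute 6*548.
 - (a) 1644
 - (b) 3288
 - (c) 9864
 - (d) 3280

6 * 548 = 3288
b) 3288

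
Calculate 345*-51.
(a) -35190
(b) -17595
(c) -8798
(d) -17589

345 * -51 = -17595
b) -17595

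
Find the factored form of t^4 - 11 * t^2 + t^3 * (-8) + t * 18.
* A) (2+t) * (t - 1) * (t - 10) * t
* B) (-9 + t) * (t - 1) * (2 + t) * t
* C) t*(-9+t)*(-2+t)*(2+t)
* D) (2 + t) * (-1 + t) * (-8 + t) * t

We need to factor t^4 - 11 * t^2 + t^3 * (-8) + t * 18.
The factored form is (-9 + t) * (t - 1) * (2 + t) * t.
B) (-9 + t) * (t - 1) * (2 + t) * t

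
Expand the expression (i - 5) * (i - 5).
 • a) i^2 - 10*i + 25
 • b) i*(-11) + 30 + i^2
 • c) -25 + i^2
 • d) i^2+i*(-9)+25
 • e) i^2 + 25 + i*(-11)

Expanding (i - 5) * (i - 5):
= i^2 - 10*i + 25
a) i^2 - 10*i + 25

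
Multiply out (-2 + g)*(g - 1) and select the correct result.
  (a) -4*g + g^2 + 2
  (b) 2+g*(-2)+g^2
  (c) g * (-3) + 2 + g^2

Expanding (-2 + g)*(g - 1):
= g * (-3) + 2 + g^2
c) g * (-3) + 2 + g^2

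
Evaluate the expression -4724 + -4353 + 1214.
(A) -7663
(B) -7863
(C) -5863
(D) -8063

First: -4724 + -4353 = -9077
Then: -9077 + 1214 = -7863
B) -7863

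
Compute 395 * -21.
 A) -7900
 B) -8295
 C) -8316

395 * -21 = -8295
B) -8295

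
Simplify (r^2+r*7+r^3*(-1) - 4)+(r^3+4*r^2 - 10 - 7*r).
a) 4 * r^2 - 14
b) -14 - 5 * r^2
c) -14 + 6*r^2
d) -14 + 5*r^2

Adding the polynomials and combining like terms:
(r^2 + r*7 + r^3*(-1) - 4) + (r^3 + 4*r^2 - 10 - 7*r)
= -14 + 5*r^2
d) -14 + 5*r^2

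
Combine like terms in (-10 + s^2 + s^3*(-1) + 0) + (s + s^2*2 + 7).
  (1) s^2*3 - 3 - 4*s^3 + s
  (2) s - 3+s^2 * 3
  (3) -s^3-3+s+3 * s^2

Adding the polynomials and combining like terms:
(-10 + s^2 + s^3*(-1) + 0) + (s + s^2*2 + 7)
= -s^3-3+s+3 * s^2
3) -s^3-3+s+3 * s^2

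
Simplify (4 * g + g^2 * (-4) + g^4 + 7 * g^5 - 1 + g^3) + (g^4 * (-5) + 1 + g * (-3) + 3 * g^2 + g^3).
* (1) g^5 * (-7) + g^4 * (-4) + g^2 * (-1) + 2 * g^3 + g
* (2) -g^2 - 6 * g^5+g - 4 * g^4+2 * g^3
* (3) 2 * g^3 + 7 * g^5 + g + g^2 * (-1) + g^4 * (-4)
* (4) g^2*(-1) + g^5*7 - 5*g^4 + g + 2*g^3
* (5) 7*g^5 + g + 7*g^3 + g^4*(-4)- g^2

Adding the polynomials and combining like terms:
(4*g + g^2*(-4) + g^4 + 7*g^5 - 1 + g^3) + (g^4*(-5) + 1 + g*(-3) + 3*g^2 + g^3)
= 2 * g^3 + 7 * g^5 + g + g^2 * (-1) + g^4 * (-4)
3) 2 * g^3 + 7 * g^5 + g + g^2 * (-1) + g^4 * (-4)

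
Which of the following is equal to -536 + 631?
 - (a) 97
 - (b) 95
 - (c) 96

-536 + 631 = 95
b) 95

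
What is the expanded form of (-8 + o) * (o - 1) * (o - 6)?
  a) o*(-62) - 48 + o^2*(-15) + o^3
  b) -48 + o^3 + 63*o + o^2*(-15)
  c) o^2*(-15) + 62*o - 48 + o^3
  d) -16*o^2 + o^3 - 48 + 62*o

Expanding (-8 + o) * (o - 1) * (o - 6):
= o^2*(-15) + 62*o - 48 + o^3
c) o^2*(-15) + 62*o - 48 + o^3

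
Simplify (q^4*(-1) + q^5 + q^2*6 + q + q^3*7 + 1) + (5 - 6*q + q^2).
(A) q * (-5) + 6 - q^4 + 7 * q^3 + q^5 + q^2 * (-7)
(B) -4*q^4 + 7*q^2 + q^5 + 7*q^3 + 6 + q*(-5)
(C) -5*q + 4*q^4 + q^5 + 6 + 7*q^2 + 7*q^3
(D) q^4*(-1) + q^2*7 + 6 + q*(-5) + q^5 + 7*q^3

Adding the polynomials and combining like terms:
(q^4*(-1) + q^5 + q^2*6 + q + q^3*7 + 1) + (5 - 6*q + q^2)
= q^4*(-1) + q^2*7 + 6 + q*(-5) + q^5 + 7*q^3
D) q^4*(-1) + q^2*7 + 6 + q*(-5) + q^5 + 7*q^3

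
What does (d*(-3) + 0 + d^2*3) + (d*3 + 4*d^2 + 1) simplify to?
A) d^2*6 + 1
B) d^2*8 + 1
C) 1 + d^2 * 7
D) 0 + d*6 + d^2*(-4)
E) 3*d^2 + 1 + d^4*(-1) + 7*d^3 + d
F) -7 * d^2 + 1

Adding the polynomials and combining like terms:
(d*(-3) + 0 + d^2*3) + (d*3 + 4*d^2 + 1)
= 1 + d^2 * 7
C) 1 + d^2 * 7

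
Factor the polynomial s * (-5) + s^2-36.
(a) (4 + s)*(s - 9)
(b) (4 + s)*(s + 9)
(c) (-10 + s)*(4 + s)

We need to factor s * (-5) + s^2-36.
The factored form is (4 + s)*(s - 9).
a) (4 + s)*(s - 9)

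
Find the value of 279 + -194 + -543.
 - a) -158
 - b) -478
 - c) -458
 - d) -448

First: 279 + -194 = 85
Then: 85 + -543 = -458
c) -458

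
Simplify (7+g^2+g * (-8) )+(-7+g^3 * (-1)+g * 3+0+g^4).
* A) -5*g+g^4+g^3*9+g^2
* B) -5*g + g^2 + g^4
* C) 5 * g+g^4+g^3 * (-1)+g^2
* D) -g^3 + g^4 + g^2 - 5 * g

Adding the polynomials and combining like terms:
(7 + g^2 + g*(-8)) + (-7 + g^3*(-1) + g*3 + 0 + g^4)
= -g^3 + g^4 + g^2 - 5 * g
D) -g^3 + g^4 + g^2 - 5 * g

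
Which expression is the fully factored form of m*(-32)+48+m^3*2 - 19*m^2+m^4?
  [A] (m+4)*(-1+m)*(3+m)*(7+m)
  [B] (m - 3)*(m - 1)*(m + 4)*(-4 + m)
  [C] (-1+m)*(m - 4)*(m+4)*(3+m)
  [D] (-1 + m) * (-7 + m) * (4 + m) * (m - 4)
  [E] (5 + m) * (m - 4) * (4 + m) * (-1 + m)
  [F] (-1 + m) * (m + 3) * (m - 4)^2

We need to factor m*(-32)+48+m^3*2 - 19*m^2+m^4.
The factored form is (-1+m)*(m - 4)*(m+4)*(3+m).
C) (-1+m)*(m - 4)*(m+4)*(3+m)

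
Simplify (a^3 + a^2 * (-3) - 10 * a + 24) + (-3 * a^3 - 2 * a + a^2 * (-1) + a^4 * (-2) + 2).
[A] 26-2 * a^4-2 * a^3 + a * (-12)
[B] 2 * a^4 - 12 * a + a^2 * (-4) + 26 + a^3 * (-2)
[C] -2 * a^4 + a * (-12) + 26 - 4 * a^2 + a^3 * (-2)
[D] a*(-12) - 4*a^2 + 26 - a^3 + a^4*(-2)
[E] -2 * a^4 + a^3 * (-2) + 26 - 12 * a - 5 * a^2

Adding the polynomials and combining like terms:
(a^3 + a^2*(-3) - 10*a + 24) + (-3*a^3 - 2*a + a^2*(-1) + a^4*(-2) + 2)
= -2 * a^4 + a * (-12) + 26 - 4 * a^2 + a^3 * (-2)
C) -2 * a^4 + a * (-12) + 26 - 4 * a^2 + a^3 * (-2)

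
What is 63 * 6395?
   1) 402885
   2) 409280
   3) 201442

63 * 6395 = 402885
1) 402885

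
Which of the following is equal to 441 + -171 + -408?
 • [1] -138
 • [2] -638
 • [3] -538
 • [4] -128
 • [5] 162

First: 441 + -171 = 270
Then: 270 + -408 = -138
1) -138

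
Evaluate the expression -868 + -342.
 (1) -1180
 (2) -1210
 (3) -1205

-868 + -342 = -1210
2) -1210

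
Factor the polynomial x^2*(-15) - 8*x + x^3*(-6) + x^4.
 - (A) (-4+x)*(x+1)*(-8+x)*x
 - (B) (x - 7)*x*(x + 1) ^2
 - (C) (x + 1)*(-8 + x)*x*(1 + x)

We need to factor x^2*(-15) - 8*x + x^3*(-6) + x^4.
The factored form is (x + 1)*(-8 + x)*x*(1 + x).
C) (x + 1)*(-8 + x)*x*(1 + x)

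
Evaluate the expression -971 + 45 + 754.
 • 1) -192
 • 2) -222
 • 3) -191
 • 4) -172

First: -971 + 45 = -926
Then: -926 + 754 = -172
4) -172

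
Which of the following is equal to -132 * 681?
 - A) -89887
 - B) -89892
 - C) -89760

-132 * 681 = -89892
B) -89892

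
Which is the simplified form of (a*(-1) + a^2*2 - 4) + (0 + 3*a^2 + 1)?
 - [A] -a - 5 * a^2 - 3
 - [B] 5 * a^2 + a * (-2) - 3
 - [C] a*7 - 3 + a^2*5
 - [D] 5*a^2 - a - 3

Adding the polynomials and combining like terms:
(a*(-1) + a^2*2 - 4) + (0 + 3*a^2 + 1)
= 5*a^2 - a - 3
D) 5*a^2 - a - 3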